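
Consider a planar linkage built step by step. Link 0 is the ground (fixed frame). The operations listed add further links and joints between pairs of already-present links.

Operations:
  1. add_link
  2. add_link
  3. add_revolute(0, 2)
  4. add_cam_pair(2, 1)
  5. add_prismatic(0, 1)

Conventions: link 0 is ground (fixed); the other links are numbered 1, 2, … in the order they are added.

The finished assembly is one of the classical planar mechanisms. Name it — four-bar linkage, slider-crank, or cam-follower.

links: 3 (incl. ground); joints: 1 revolute, 1 prismatic, 1 higher (cam) pair, forming one closed loop
3 links, revolute + prismatic + higher pair in one loop → cam-follower

cam-follower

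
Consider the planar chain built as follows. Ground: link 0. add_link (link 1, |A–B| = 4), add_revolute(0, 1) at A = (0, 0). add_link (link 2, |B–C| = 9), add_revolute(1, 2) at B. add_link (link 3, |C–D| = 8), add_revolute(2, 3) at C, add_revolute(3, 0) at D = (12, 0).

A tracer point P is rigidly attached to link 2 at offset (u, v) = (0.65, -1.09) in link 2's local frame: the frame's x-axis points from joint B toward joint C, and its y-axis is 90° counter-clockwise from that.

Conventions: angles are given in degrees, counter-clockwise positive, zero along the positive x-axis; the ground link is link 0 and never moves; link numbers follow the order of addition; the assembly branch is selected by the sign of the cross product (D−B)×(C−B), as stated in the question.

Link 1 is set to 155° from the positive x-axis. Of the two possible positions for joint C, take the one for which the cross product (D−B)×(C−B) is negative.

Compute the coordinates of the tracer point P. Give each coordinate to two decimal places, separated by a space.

A=(0,0), D=(12.00,0)
B = A + 4.00·(cos155°, sin155°) = (-3.6252, 1.6905)
|BD| = 15.7164
circle(B,9.00) ∩ circle(D,8.00): a=8.3990, h=3.2336
  candidates: C₊=(5.0729,4.0019) cross=50.820; C₋=(4.3773,-2.4278) cross=-50.820
  branch - wants cross < 0 → take C=(4.3773,-2.4278) (cross=-50.820)
ex = (C−B)/|BC| = (0.8892,-0.4576); ey = (0.4576,0.8892)
P = B + 0.65·ex + -1.09·ey = (-3.5460,0.4239)

-3.55 0.42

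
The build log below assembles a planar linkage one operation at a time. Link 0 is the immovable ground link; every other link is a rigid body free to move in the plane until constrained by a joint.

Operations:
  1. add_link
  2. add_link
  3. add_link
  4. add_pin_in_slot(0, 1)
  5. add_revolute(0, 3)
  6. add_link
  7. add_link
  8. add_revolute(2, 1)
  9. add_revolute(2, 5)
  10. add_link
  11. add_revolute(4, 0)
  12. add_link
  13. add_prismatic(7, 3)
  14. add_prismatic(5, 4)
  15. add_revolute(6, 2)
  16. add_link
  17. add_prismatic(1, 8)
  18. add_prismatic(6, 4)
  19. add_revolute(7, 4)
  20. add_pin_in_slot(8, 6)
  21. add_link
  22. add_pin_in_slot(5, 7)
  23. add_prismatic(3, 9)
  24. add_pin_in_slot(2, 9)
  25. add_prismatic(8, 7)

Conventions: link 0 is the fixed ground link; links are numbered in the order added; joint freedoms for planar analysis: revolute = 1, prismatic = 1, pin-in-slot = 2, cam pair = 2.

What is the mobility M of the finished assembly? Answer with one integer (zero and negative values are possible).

ground; <1,0,0>
#1 <2,0,0>
#2 <3,0,0>
#3 <4,0,0>
PS:0↔1 J2 <4,0,1>
R:0↔3 J1 <4,1,1>
#4 <5,1,1>
#5 <6,1,1>
R:2↔1 J1 <6,2,1>
R:2↔5 J1 <6,3,1>
#6 <7,3,1>
R:4↔0 J1 <7,4,1>
#7 <8,4,1>
P:7↔3 J1 <8,5,1>
P:5↔4 J1 <8,6,1>
R:6↔2 J1 <8,7,1>
#8 <9,7,1>
P:1↔8 J1 <9,8,1>
P:6↔4 J1 <9,9,1>
R:7↔4 J1 <9,10,1>
PS:8↔6 J2 <9,10,2>
#9 <10,10,2>
PS:5↔7 J2 <10,10,3>
P:3↔9 J1 <10,11,3>
PS:2↔9 J2 <10,11,4>
P:8↔7 J1 <10,12,4>
3×9 − 2×12 − 1×4 = -1

M = -1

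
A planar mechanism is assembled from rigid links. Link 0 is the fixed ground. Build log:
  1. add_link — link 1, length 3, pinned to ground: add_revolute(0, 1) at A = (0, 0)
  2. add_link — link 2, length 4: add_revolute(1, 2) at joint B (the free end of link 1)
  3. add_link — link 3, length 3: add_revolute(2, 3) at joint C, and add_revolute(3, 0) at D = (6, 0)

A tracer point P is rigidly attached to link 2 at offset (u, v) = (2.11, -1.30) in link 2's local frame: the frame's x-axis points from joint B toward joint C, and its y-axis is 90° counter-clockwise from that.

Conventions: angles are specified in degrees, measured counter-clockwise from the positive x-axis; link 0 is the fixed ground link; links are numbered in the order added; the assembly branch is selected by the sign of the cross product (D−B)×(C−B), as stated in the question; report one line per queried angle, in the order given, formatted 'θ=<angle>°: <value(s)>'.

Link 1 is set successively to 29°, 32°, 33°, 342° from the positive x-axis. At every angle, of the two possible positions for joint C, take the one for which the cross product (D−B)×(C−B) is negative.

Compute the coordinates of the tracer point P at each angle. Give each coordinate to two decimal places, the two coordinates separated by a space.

A=(0,0), D=(6.00,0)
θ=29°: B = A + 3.00·(cos29°, sin29°) = (2.6239, 1.4544)
θ=29°: |BD| = 3.6761
θ=29°: circle(B,4.00) ∩ circle(D,3.00): a=2.7901, h=2.8662
θ=29°:   candidates: C₊=(6.3203,2.9828) cross=10.536; C₋=(4.0523,-2.2818) cross=-10.536
θ=29°:   branch - wants cross < 0 → take C=(4.0523,-2.2818) (cross=-10.536)
θ=29°: ex = (C−B)/|BC| = (0.3571,-0.9341); ey = (0.9341,0.3571)
θ=29°: P = B + 2.11·ex + -1.30·ey = (2.1631,-0.9807)
θ=32°: B = A + 3.00·(cos32°, sin32°) = (2.5441, 1.5898)
θ=32°: |BD| = 3.8040
θ=32°: circle(B,4.00) ∩ circle(D,3.00): a=2.8221, h=2.8348
θ=32°:   candidates: C₊=(6.2927,2.9857) cross=10.783; C₋=(3.9233,-2.1650) cross=-10.783
θ=32°:   branch - wants cross < 0 → take C=(3.9233,-2.1650) (cross=-10.783)
θ=32°: ex = (C−B)/|BC| = (0.3448,-0.9387); ey = (0.9387,0.3448)
θ=32°: P = B + 2.11·ex + -1.30·ey = (2.0513,-0.8391)
θ=33°: B = A + 3.00·(cos33°, sin33°) = (2.5160, 1.6339)
θ=33°: |BD| = 3.8481
θ=33°: circle(B,4.00) ∩ circle(D,3.00): a=2.8336, h=2.8233
θ=33°:   candidates: C₊=(6.2802,2.9869) cross=10.864; C₋=(3.8827,-2.1254) cross=-10.864
θ=33°:   branch - wants cross < 0 → take C=(3.8827,-2.1254) (cross=-10.864)
θ=33°: ex = (C−B)/|BC| = (0.3417,-0.9398); ey = (0.9398,0.3417)
θ=33°: P = B + 2.11·ex + -1.30·ey = (2.0152,-0.7933)
θ=342°: B = A + 3.00·(cos342°, sin342°) = (2.8532, -0.9271)
θ=342°: |BD| = 3.2805
θ=342°: circle(B,4.00) ∩ circle(D,3.00): a=2.7072, h=2.9447
θ=342°:   candidates: C₊=(4.6179,2.6626) cross=9.660; C₋=(6.2821,-2.9867) cross=-9.660
θ=342°:   branch - wants cross < 0 → take C=(6.2821,-2.9867) (cross=-9.660)
θ=342°: ex = (C−B)/|BC| = (0.8572,-0.5149); ey = (0.5149,0.8572)
θ=342°: P = B + 2.11·ex + -1.30·ey = (3.9926,-3.1279)

θ=29°: 2.16 -0.98
θ=32°: 2.05 -0.84
θ=33°: 2.02 -0.79
θ=342°: 3.99 -3.13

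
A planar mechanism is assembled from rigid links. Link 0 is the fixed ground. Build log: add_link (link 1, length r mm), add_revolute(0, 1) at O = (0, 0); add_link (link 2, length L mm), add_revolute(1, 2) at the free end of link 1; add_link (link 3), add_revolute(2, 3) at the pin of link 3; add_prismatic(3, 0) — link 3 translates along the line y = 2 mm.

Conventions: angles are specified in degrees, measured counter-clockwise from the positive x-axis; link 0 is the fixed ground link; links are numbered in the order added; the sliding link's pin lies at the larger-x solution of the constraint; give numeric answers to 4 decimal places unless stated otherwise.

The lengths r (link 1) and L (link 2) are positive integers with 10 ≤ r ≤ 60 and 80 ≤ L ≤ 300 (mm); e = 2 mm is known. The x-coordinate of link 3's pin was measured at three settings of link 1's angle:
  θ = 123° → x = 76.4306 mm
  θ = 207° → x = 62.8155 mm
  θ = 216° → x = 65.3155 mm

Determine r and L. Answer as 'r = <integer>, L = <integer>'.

constraint per measurement: (x − r cos θ)² + (r sin θ − e)² = L²
subtracting the θ₁ and θ₂ equations cancels the r² and L² terms:
r = (x₁² − x₂²) / (2[(x₁cos θ₁ + e sin θ₁) − (x₂cos θ₂ + e sin θ₂)]) = 55.9999 → r = 56
L² = (x₁ − r cos θ₁)² + (r sin θ₁ − e)² = 13456.0083 → L = 116.0000 → L = 116
check at θ₃=216°: x = 65.3155 (printed 65.3155) ✓

r = 56, L = 116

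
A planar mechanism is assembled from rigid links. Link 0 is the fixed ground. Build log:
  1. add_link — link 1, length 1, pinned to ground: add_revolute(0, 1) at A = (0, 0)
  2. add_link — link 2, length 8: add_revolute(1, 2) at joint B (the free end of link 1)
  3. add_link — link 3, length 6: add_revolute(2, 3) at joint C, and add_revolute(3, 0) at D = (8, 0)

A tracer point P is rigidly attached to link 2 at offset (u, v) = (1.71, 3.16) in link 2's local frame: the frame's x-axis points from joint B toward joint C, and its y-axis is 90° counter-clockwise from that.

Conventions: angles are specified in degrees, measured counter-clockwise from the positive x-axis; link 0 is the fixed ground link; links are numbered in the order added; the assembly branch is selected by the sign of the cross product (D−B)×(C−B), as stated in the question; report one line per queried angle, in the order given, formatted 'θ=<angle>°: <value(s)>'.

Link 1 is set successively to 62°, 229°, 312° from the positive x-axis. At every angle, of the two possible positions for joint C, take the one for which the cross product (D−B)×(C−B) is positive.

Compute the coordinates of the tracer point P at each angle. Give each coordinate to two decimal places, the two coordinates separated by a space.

A=(0,0), D=(8.00,0)
θ=62°: B = A + 1.00·(cos62°, sin62°) = (0.4695, 0.8829)
θ=62°: |BD| = 7.5821
θ=62°: circle(B,8.00) ∩ circle(D,6.00): a=5.6375, h=5.6761
θ=62°:   candidates: C₊=(6.7296,5.8640) cross=43.037; C₋=(5.4076,-5.4111) cross=-43.037
θ=62°:   branch + wants cross > 0 → take C=(6.7296,5.8640) (cross=43.037)
θ=62°: ex = (C−B)/|BC| = (0.7825,0.6226); ey = (-0.6226,0.7825)
θ=62°: P = B + 1.71·ex + 3.16·ey = (-0.1599,4.4204)
θ=229°: B = A + 1.00·(cos229°, sin229°) = (-0.6561, -0.7547)
θ=229°: |BD| = 8.6889
θ=229°: circle(B,8.00) ∩ circle(D,6.00): a=5.9557, h=5.3413
θ=229°:   candidates: C₊=(4.8132,5.0837) cross=46.410; C₋=(5.7411,-5.5585) cross=-46.410
θ=229°:   branch + wants cross > 0 → take C=(4.8132,5.0837) (cross=46.410)
θ=229°: ex = (C−B)/|BC| = (0.6837,0.7298); ey = (-0.7298,0.6837)
θ=229°: P = B + 1.71·ex + 3.16·ey = (-1.7932,2.6536)
θ=312°: B = A + 1.00·(cos312°, sin312°) = (0.6691, -0.7431)
θ=312°: |BD| = 7.3684
θ=312°: circle(B,8.00) ∩ circle(D,6.00): a=5.5842, h=5.7286
θ=312°:   candidates: C₊=(5.6471,5.5194) cross=42.211; C₋=(6.8026,-5.8793) cross=-42.211
θ=312°:   branch + wants cross > 0 → take C=(5.6471,5.5194) (cross=42.211)
θ=312°: ex = (C−B)/|BC| = (0.6222,0.7828); ey = (-0.7828,0.6222)
θ=312°: P = B + 1.71·ex + 3.16·ey = (-0.7405,2.5618)

θ=62°: -0.16 4.42
θ=229°: -1.79 2.65
θ=312°: -0.74 2.56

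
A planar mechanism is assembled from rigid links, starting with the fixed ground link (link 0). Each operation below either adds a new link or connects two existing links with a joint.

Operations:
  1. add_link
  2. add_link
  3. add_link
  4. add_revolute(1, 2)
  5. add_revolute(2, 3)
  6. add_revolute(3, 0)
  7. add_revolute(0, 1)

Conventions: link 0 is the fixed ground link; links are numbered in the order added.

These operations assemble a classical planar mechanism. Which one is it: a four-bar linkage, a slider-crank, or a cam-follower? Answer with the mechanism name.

links: 4 (incl. ground); joints: 4 revolute, 0 prismatic, 0 higher (cam) pair, forming one closed loop
4 links in a single 4R loop → four-bar linkage

four-bar linkage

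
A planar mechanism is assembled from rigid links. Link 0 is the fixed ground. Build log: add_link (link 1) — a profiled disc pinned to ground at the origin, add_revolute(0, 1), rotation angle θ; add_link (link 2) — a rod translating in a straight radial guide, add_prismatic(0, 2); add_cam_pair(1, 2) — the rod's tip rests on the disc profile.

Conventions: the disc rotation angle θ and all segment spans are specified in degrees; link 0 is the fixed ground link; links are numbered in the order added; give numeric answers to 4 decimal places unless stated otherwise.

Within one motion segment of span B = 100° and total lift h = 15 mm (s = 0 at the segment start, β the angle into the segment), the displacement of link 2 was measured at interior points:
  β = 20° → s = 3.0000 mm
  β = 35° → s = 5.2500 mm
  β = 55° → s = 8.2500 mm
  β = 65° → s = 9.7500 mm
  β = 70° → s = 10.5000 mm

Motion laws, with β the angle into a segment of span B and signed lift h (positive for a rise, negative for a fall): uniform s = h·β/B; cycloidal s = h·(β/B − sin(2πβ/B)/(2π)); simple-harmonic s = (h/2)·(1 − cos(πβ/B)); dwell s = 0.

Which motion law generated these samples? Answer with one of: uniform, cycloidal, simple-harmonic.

candidates at β/B = r: uniform s = h·r (linear in β); cycloidal s = h·(r − sin(2πr)/(2π)); simple-harmonic s = (h/2)(1 − cos(πr))
β=20°: printed 3.0000 | uniform 3.0000, cycloidal 0.7295, simple-harmonic 1.4324
β=35°: printed 5.2500 | uniform 5.2500, cycloidal 3.3186, simple-harmonic 4.0951
β=55°: printed 8.2500 | uniform 8.2500, cycloidal 8.9877, simple-harmonic 8.6733
β=65°: printed 9.7500 | uniform 9.7500, cycloidal 11.6814, simple-harmonic 10.9049
β=70°: printed 10.5000 | uniform 10.5000, cycloidal 12.7705, simple-harmonic 11.9084
only one law matches every sample → uniform

uniform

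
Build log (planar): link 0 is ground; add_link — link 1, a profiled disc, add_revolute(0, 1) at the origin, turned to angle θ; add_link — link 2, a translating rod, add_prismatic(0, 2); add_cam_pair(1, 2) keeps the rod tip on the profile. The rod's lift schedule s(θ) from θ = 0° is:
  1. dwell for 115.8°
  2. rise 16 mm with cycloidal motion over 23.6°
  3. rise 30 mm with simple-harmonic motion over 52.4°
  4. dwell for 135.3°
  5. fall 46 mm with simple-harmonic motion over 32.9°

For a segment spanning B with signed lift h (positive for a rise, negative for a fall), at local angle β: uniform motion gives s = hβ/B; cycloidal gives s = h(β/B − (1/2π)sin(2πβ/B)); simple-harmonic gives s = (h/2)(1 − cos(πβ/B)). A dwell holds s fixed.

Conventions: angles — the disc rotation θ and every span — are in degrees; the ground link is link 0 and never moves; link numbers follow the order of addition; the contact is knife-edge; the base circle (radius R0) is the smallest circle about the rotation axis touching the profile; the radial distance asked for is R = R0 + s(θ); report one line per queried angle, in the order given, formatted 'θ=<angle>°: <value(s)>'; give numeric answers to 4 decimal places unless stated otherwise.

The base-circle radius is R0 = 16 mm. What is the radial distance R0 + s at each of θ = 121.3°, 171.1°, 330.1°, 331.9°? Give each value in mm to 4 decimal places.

seg 1 [0°–115.8°] dwell: s stays 0.0000
seg 2 [115.8°–139.4°] cycloidal, h=16: θ=121.3° here. β=5.5, B=23.6. 16·(0.2331 − sin(2π·0.2331)/(2π)) = 1.1968 → s = 1.1968
seg 2 [115.8°–139.4°] cycloidal, h=16: full span → s += 16 → s = 16.0000
seg 3 [139.4°–191.8°] simple-harmonic, h=30: θ=171.1° here. β=31.7, B=52.4. 30/2·(1 − cos(π·0.6050)) = 19.8571 → s = 35.8571
seg 3 [139.4°–191.8°] simple-harmonic, h=30: full span → s += 30 → s = 46.0000
seg 4 [191.8°–327.1°] dwell: s stays 46.0000
seg 5 [327.1°–360°] simple-harmonic, h=-46: θ=330.1° here. β=3, B=32.9. -46/2·(1 − cos(π·0.0912)) = -0.9373 → s = 45.0627
seg 5 [327.1°–360°] simple-harmonic, h=-46: θ=331.9° here. β=4.8, B=32.9. -46/2·(1 − cos(π·0.1459)) = -2.3740 → s = 43.6260
θ=121.3°: R = R0 + s = 16 + 1.1968 = 17.1968
θ=171.1°: R = R0 + s = 16 + 35.8571 = 51.8571
θ=330.1°: R = R0 + s = 16 + 45.0627 = 61.0627
θ=331.9°: R = R0 + s = 16 + 43.6260 = 59.6260

θ=121.3°: 17.1968
θ=171.1°: 51.8571
θ=330.1°: 61.0627
θ=331.9°: 59.6260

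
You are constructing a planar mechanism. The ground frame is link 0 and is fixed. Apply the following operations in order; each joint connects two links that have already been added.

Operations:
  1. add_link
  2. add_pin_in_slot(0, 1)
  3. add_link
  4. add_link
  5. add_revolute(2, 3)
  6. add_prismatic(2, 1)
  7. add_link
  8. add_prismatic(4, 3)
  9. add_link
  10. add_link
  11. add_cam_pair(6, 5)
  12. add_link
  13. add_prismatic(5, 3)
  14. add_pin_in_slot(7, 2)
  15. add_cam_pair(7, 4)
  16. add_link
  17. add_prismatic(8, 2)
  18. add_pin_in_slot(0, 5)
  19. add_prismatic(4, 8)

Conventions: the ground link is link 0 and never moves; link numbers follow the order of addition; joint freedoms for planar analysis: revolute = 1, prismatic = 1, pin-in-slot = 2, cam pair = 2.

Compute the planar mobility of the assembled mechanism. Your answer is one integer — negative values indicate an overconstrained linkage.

link 0 = ground. State L|J1|J2 = 1|0|0
+link1  2|0|0
PS(0,1) f=2→J2  2|0|1
+link2  3|0|1
+link3  4|0|1
R(2,3) f=1→J1  4|1|1
P(2,1) f=1→J1  4|2|1
+link4  5|2|1
P(4,3) f=1→J1  5|3|1
+link5  6|3|1
+link6  7|3|1
C(6,5) f=2→J2  7|3|2
+link7  8|3|2
P(5,3) f=1→J1  8|4|2
PS(7,2) f=2→J2  8|4|3
C(7,4) f=2→J2  8|4|4
+link8  9|4|4
P(8,2) f=1→J1  9|5|4
PS(0,5) f=2→J2  9|5|5
P(4,8) f=1→J1  9|6|5
M = 3(9−1)−2·6−5 = 24−12−5 = 7

M = 7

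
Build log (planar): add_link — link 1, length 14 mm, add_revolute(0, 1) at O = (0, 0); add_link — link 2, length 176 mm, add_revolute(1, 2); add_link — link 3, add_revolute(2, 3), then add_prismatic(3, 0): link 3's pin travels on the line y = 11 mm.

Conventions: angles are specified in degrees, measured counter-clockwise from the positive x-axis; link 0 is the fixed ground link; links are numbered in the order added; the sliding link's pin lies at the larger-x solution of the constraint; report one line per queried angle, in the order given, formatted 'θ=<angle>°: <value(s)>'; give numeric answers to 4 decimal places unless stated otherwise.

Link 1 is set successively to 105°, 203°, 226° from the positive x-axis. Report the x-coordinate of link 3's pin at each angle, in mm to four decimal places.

geometry: r = 14 mm, L = 176 mm, e = 11 mm
θ=105°: crank pin P = (r cos θ, r sin θ) = (-3.623467, 13.522962)
θ=105°: h = r sin θ − e = 13.522962 − 11 = 2.522962
θ=105°: x = r cos θ + √(L² − h²) = -3.623467 + 175.981916 = 172.358449
θ=203°: crank pin P = (r cos θ, r sin θ) = (-12.887068, -5.470236)
θ=203°: h = r sin θ − e = -5.470236 − 11 = -16.470236
θ=203°: x = r cos θ + √(L² − h²) = -12.887068 + 175.227656 = 162.340588
θ=226°: crank pin P = (r cos θ, r sin θ) = (-9.725217, -10.070757)
θ=226°: h = r sin θ − e = -10.070757 − 11 = -21.070757
θ=226°: x = r cos θ + √(L² − h²) = -9.725217 + 174.734150 = 165.008933

θ=105°: 172.3584
θ=203°: 162.3406
θ=226°: 165.0089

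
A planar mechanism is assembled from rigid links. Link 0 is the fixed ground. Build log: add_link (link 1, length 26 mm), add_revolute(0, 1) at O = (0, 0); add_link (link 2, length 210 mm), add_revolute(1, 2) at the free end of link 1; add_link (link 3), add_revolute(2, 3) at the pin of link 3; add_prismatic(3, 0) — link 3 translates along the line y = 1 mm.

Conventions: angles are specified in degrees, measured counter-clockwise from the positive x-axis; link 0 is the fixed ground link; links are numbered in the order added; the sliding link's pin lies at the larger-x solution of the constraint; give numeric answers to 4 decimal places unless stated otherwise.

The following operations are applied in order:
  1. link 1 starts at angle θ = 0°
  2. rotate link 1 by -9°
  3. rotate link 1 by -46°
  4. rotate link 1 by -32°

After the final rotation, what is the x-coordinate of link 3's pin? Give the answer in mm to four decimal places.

geometry: r = 26 mm, L = 210 mm, e = 1 mm; θ starts at 0°
rotate link 1 by -9°: θ ← 0° -9° = -9°
rotate link 1 by -46°: θ ← -9° -46° = -55°
rotate link 1 by -32°: θ ← -55° -32° = -87°
crank pin P = (r cos θ, r sin θ) = (1.360735, -25.964368)
h = r sin θ − e = -25.964368 − 1 = -26.964368
x = r cos θ + √(L² − h²) = 1.360735 + 208.261669 = 209.622404

209.6224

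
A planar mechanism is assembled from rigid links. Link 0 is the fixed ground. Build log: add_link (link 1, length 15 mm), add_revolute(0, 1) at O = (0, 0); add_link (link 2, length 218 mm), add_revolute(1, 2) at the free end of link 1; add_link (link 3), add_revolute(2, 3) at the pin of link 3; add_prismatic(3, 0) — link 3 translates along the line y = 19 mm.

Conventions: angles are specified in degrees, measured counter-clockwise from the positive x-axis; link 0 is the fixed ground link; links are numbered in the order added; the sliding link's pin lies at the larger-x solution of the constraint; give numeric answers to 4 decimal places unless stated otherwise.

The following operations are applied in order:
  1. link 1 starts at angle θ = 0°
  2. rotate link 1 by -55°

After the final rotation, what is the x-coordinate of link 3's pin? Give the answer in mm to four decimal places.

geometry: r = 15 mm, L = 218 mm, e = 19 mm; θ starts at 0°
rotate link 1 by -55°: θ ← 0° -55° = -55°
crank pin P = (r cos θ, r sin θ) = (8.603647, -12.287281)
h = r sin θ − e = -12.287281 − 19 = -31.287281
x = r cos θ + √(L² − h²) = 8.603647 + 215.743148 = 224.346795

224.3468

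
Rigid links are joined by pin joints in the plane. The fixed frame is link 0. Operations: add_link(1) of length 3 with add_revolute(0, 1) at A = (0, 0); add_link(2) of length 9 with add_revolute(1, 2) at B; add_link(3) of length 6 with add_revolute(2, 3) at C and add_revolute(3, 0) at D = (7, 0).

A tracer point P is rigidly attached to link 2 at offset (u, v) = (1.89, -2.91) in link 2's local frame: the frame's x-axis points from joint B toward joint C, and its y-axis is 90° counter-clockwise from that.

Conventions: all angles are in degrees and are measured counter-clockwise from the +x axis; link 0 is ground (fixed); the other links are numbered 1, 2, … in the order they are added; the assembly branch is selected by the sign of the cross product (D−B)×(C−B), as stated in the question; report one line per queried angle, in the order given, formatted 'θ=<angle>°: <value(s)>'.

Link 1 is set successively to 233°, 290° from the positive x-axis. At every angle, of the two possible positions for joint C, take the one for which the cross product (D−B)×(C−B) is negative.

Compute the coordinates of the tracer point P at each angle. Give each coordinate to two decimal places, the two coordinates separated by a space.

A=(0,0), D=(7.00,0)
θ=233°: B = A + 3.00·(cos233°, sin233°) = (-1.8054, -2.3959)
θ=233°: |BD| = 9.1256
θ=233°: circle(B,9.00) ∩ circle(D,6.00): a=7.0284, h=5.6215
θ=233°:   candidates: C₊=(3.5005,4.8737) cross=51.300; C₋=(6.4523,-5.9750) cross=-51.300
θ=233°:   branch - wants cross < 0 → take C=(6.4523,-5.9750) (cross=-51.300)
θ=233°: ex = (C−B)/|BC| = (0.9175,-0.3977); ey = (0.3977,0.9175)
θ=233°: P = B + 1.89·ex + -2.91·ey = (-1.2285,-5.8175)
θ=290°: B = A + 3.00·(cos290°, sin290°) = (1.0261, -2.8191)
θ=290°: |BD| = 6.6057
θ=290°: circle(B,9.00) ∩ circle(D,6.00): a=6.7090, h=5.9991
θ=290°:   candidates: C₊=(4.5332,5.4695) cross=39.628; C₋=(9.6536,-5.3813) cross=-39.628
θ=290°:   branch - wants cross < 0 → take C=(9.6536,-5.3813) (cross=-39.628)
θ=290°: ex = (C−B)/|BC| = (0.9586,-0.2847); ey = (0.2847,0.9586)
θ=290°: P = B + 1.89·ex + -2.91·ey = (2.0094,-6.1467)

θ=233°: -1.23 -5.82
θ=290°: 2.01 -6.15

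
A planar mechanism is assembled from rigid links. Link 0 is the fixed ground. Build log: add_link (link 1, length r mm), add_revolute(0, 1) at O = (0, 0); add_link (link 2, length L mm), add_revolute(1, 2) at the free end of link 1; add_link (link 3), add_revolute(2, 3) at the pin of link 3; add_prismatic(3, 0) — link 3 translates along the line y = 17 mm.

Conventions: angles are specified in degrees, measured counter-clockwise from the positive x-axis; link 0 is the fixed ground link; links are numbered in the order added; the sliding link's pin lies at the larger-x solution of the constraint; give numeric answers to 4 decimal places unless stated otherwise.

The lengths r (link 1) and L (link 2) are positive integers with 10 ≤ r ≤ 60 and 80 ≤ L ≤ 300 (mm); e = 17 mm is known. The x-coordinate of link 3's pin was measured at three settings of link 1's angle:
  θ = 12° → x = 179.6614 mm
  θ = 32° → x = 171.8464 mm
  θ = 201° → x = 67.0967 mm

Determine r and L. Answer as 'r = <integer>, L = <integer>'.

constraint per measurement: (x − r cos θ)² + (r sin θ − e)² = L²
subtracting the θ₁ and θ₂ equations cancels the r² and L² terms:
r = (x₁² − x₂²) / (2[(x₁cos θ₁ + e sin θ₁) − (x₂cos θ₂ + e sin θ₂)]) = 55.9997 → r = 56
L² = (x₁ − r cos θ₁)² + (r sin θ₁ − e)² = 15624.9936 → L = 125.0000 → L = 125
check at θ₃=201°: x = 67.0967 (printed 67.0967) ✓

r = 56, L = 125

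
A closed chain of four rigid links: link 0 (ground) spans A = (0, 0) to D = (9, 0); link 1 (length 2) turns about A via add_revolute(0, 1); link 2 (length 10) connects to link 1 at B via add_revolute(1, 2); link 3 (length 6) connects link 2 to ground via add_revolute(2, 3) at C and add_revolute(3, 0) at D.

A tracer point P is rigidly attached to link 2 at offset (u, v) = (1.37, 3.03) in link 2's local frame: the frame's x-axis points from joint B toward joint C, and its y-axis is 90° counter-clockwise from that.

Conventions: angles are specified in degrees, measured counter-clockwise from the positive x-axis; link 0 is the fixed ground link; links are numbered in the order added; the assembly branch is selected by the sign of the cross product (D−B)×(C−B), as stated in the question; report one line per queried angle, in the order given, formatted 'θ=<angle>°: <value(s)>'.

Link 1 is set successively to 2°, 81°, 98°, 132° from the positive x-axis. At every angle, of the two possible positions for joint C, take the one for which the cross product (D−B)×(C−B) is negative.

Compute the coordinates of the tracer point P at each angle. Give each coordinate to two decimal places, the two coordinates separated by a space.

A=(0,0), D=(9.00,0)
θ=2°: B = A + 2.00·(cos2°, sin2°) = (1.9988, 0.0698)
θ=2°: |BD| = 7.0016
θ=2°: circle(B,10.00) ∩ circle(D,6.00): a=8.0712, h=5.9039
θ=2°:   candidates: C₊=(10.1284,5.8929) cross=41.336; C₋=(10.0107,-5.9143) cross=-41.336
θ=2°:   branch - wants cross < 0 → take C=(10.0107,-5.9143) (cross=-41.336)
θ=2°: ex = (C−B)/|BC| = (0.8012,-0.5984); ey = (0.5984,0.8012)
θ=2°: P = B + 1.37·ex + 3.03·ey = (4.9096,1.6776)
θ=81°: B = A + 2.00·(cos81°, sin81°) = (0.3129, 1.9754)
θ=81°: |BD| = 8.9089
θ=81°: circle(B,10.00) ∩ circle(D,6.00): a=8.0464, h=5.9377
θ=81°:   candidates: C₊=(9.4755,5.9811) cross=52.898; C₋=(6.8424,-5.5986) cross=-52.898
θ=81°:   branch - wants cross < 0 → take C=(6.8424,-5.5986) (cross=-52.898)
θ=81°: ex = (C−B)/|BC| = (0.6530,-0.7574); ey = (0.7574,0.6530)
θ=81°: P = B + 1.37·ex + 3.03·ey = (3.5023,2.9162)
θ=98°: B = A + 2.00·(cos98°, sin98°) = (-0.2783, 1.9805)
θ=98°: |BD| = 9.4874
θ=98°: circle(B,10.00) ∩ circle(D,6.00): a=8.1166, h=5.8413
θ=98°:   candidates: C₊=(8.8788,5.9988) cross=55.419; C₋=(6.4400,-5.4265) cross=-55.419
θ=98°:   branch - wants cross < 0 → take C=(6.4400,-5.4265) (cross=-55.419)
θ=98°: ex = (C−B)/|BC| = (0.6718,-0.7407); ey = (0.7407,0.6718)
θ=98°: P = B + 1.37·ex + 3.03·ey = (2.8864,3.0014)
θ=132°: B = A + 2.00·(cos132°, sin132°) = (-1.3383, 1.4863)
θ=132°: |BD| = 10.4446
θ=132°: circle(B,10.00) ∩ circle(D,6.00): a=8.2861, h=5.5983
θ=132°:   candidates: C₊=(7.6601,5.8485) cross=58.472; C₋=(6.0668,-5.2342) cross=-58.472
θ=132°:   branch - wants cross < 0 → take C=(6.0668,-5.2342) (cross=-58.472)
θ=132°: ex = (C−B)/|BC| = (0.7405,-0.6720); ey = (0.6720,0.7405)
θ=132°: P = B + 1.37·ex + 3.03·ey = (1.7125,2.8093)

θ=2°: 4.91 1.68
θ=81°: 3.50 2.92
θ=98°: 2.89 3.00
θ=132°: 1.71 2.81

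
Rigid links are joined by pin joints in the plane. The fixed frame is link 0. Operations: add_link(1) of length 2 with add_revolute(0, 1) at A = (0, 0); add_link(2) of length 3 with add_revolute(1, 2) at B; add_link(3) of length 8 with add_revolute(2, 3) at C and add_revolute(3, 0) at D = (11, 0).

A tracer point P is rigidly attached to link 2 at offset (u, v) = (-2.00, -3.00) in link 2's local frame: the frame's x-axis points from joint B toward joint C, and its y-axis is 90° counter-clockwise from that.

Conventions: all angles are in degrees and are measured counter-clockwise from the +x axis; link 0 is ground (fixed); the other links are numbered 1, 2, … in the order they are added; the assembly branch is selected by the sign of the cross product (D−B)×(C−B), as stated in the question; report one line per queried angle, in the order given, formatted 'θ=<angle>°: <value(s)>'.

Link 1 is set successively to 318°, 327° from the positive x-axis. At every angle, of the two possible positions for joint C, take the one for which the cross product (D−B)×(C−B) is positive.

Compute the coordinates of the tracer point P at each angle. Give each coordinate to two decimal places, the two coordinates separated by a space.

A=(0,0), D=(11.00,0)
θ=318°: B = A + 2.00·(cos318°, sin318°) = (1.4863, -1.3383)
θ=318°: |BD| = 9.6074
θ=318°: circle(B,3.00) ∩ circle(D,8.00): a=1.9413, h=2.2872
θ=318°:   candidates: C₊=(3.0901,1.1971) cross=21.974; C₋=(3.7273,-3.3328) cross=-21.974
θ=318°:   branch + wants cross > 0 → take C=(3.0901,1.1971) (cross=21.974)
θ=318°: ex = (C−B)/|BC| = (0.5346,0.8451); ey = (-0.8451,0.5346)
θ=318°: P = B + -2.00·ex + -3.00·ey = (2.9524,-4.6323)
θ=327°: B = A + 2.00·(cos327°, sin327°) = (1.6773, -1.0893)
θ=327°: |BD| = 9.3861
θ=327°: circle(B,3.00) ∩ circle(D,8.00): a=1.7632, h=2.4272
θ=327°:   candidates: C₊=(3.1469,1.5261) cross=22.782; C₋=(3.7103,-3.2954) cross=-22.782
θ=327°:   branch + wants cross > 0 → take C=(3.1469,1.5261) (cross=22.782)
θ=327°: ex = (C−B)/|BC| = (0.4899,0.8718); ey = (-0.8718,0.4899)
θ=327°: P = B + -2.00·ex + -3.00·ey = (3.3130,-4.3025)

θ=318°: 2.95 -4.63
θ=327°: 3.31 -4.30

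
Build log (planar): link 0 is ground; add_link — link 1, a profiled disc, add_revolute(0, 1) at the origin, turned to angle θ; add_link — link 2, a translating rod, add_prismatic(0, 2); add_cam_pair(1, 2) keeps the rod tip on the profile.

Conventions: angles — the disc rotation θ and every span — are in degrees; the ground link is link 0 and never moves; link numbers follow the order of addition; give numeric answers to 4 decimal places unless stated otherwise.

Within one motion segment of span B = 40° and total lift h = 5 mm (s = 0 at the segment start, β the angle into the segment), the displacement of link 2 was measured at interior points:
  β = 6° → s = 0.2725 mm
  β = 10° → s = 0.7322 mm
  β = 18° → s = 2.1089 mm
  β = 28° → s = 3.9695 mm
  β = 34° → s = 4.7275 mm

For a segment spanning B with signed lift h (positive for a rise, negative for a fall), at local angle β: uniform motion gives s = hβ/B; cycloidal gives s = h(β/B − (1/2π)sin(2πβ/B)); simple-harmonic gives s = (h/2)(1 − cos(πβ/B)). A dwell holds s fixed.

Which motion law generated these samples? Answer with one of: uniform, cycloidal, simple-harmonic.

candidates at β/B = r: uniform s = h·r (linear in β); cycloidal s = h·(r − sin(2πr)/(2π)); simple-harmonic s = (h/2)(1 − cos(πr))
β=6°: printed 0.2725 | uniform 0.7500, cycloidal 0.1062, simple-harmonic 0.2725
β=10°: printed 0.7322 | uniform 1.2500, cycloidal 0.4542, simple-harmonic 0.7322
β=18°: printed 2.1089 | uniform 2.2500, cycloidal 2.0041, simple-harmonic 2.1089
β=28°: printed 3.9695 | uniform 3.5000, cycloidal 4.2568, simple-harmonic 3.9695
β=34°: printed 4.7275 | uniform 4.2500, cycloidal 4.8938, simple-harmonic 4.7275
only one law matches every sample → simple-harmonic

simple-harmonic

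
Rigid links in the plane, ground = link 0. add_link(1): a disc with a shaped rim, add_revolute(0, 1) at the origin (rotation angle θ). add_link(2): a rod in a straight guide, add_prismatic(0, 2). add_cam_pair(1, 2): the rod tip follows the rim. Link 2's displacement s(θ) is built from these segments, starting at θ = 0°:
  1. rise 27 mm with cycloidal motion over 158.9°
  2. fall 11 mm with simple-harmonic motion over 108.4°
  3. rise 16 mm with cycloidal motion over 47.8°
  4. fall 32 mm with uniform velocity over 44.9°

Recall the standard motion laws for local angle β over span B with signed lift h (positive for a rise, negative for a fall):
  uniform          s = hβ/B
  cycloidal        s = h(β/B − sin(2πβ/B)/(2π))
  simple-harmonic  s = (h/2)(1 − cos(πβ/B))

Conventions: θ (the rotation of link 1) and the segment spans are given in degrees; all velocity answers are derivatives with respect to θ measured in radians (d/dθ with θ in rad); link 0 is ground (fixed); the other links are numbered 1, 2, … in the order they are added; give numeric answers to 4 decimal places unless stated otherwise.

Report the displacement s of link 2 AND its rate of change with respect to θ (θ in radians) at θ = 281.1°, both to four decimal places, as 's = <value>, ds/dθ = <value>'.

segment 1 (0° to 158.9°, cycloidal, h = 27) is passed completely: s = 0.0000 + (27) = 27.0000
segment 2 (158.9° to 267.3°, simple-harmonic, h = -11) is passed completely: s = 27.0000 + (-11) = 16.0000
θ = 281.1° falls in segment 3 (267.3° to 315.1°, cycloidal, h = 16): β = 281.1 − 267.3 = 13.8°, B = 47.8°; Δs = 16·(0.2887 − sin(2π·0.2887)/(2π)) = 2.1477; s = 16.0000 + 2.1477 = 18.1477
velocity in seg [267.3°–315.1°] (cycloidal), θ in radians: β = 13.8° = 0.2409 rad, B = 47.8° = 0.8343 rad; ds/dθ = (h/B)(1 − cos(2πβ/B)) = (16/0.8343)(1 − cos(2π·0.2887)) = 23.796457 mm/rad

s = 18.1477, ds/dθ = 23.7965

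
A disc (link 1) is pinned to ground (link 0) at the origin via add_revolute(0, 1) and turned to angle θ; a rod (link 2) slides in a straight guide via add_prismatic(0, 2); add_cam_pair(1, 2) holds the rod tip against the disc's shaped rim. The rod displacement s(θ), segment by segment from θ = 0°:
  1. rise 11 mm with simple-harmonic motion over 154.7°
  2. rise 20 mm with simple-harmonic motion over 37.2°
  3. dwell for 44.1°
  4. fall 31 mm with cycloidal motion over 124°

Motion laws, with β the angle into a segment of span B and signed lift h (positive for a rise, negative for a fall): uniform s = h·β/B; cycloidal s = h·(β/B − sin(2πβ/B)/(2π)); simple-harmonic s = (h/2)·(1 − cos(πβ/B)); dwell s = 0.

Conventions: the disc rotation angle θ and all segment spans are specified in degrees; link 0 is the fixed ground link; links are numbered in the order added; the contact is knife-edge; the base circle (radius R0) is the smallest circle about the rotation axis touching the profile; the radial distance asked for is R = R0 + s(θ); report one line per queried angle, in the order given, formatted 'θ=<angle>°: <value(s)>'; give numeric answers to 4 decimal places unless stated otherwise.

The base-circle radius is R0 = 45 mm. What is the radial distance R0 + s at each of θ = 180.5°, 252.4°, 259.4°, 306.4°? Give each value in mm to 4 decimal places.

segment 1 (0° to 154.7°, simple-harmonic, h = 11) is passed completely: s = 0.0000 + (11) = 11.0000
θ = 180.5° falls in segment 2 (154.7° to 191.9°, simple-harmonic, h = 20): β = 180.5 − 154.7 = 25.8°, B = 37.2°; Δs = 20/2·(1 − cos(π·0.6935)) = 15.7127; s = 11.0000 + 15.7127 = 26.7127
segment 2 (154.7° to 191.9°, simple-harmonic, h = 20) is passed completely: s = 11.0000 + (20) = 31.0000
segment 3 (191.9° to 236°, dwell): s unchanged at 31.0000
θ = 252.4° falls in segment 4 (236° to 360°, cycloidal, h = -31): β = 252.4 − 236 = 16.4°, B = 124°; Δs = -31·(0.1323 − sin(2π·0.1323)/(2π)) = -0.4559; s = 31.0000 − 0.4559 = 30.5441
θ = 259.4° falls in segment 4 (236° to 360°, cycloidal, h = -31): β = 259.4 − 236 = 23.4°, B = 124°; Δs = -31·(0.1887 − sin(2π·0.1887)/(2π)) = -1.2775; s = 31.0000 − 1.2775 = 29.7225
θ = 306.4° falls in segment 4 (236° to 360°, cycloidal, h = -31): β = 306.4 − 236 = 70.4°, B = 124°; Δs = -31·(0.5677 − sin(2π·0.5677)/(2π)) = -19.6372; s = 31.0000 − 19.6372 = 11.3628
θ=180.5°: R = R0 + s = 45 + 26.7127 = 71.7127
θ=252.4°: R = R0 + s = 45 + 30.5441 = 75.5441
θ=259.4°: R = R0 + s = 45 + 29.7225 = 74.7225
θ=306.4°: R = R0 + s = 45 + 11.3628 = 56.3628

θ=180.5°: 71.7127
θ=252.4°: 75.5441
θ=259.4°: 74.7225
θ=306.4°: 56.3628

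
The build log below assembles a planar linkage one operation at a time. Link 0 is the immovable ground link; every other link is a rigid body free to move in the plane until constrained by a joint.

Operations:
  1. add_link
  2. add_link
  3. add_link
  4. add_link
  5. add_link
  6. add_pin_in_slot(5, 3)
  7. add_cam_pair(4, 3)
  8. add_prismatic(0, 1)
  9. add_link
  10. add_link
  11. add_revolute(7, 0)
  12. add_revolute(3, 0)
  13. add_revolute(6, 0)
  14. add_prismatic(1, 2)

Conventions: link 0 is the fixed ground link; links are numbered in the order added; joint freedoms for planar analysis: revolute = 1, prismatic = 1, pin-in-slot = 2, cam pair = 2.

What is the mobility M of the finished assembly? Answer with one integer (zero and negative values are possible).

(L,J1,J2)=(1,0,0); link0 fixed
link1: (2,0,0)
link2: (3,0,0)
link3: (4,0,0)
link4: (5,0,0)
link5: (6,0,0)
PS 5-3 [J2]: (6,0,1)
C 4-3 [J2]: (6,0,2)
P 0-1 [J1]: (6,1,2)
link6: (7,1,2)
link7: (8,1,2)
R 7-0 [J1]: (8,2,2)
R 3-0 [J1]: (8,3,2)
R 6-0 [J1]: (8,4,2)
P 1-2 [J1]: (8,5,2)
Grübler: 3·7 − 2·5 − 2 = 9

M = 9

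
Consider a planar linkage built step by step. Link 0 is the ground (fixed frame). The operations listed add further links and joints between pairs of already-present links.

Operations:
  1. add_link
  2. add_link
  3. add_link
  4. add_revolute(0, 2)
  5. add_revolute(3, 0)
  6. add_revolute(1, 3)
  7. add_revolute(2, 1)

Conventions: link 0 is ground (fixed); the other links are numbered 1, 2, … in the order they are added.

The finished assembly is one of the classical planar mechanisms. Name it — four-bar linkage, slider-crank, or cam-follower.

links: 4 (incl. ground); joints: 4 revolute, 0 prismatic, 0 higher (cam) pair, forming one closed loop
4 links in a single 4R loop → four-bar linkage

four-bar linkage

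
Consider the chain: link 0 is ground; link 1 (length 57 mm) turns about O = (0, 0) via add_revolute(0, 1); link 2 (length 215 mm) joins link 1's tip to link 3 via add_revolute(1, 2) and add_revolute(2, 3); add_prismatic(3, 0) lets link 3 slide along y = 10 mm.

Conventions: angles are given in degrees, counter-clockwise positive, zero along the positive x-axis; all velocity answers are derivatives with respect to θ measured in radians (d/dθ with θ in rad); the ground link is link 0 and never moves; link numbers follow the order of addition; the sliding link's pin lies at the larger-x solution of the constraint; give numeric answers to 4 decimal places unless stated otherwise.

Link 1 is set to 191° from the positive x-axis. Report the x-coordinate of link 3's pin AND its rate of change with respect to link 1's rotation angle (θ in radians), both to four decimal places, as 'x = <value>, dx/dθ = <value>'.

geometry: r = 57 mm, L = 215 mm, e = 10 mm
crank pin P = (r cos θ, r sin θ) = (-55.952749, -10.876113)
h = r sin θ − e = -10.876113 − 10 = -20.876113
x = r cos θ + √(L² − h²) = -55.952749 + 213.984083 = 158.031334
dx/dθ = −r sin θ − h·r cos θ/√(L² − h²) (θ in radians; h = -20.876113) = 5.417408

x = 158.0313, dx/dθ = 5.4174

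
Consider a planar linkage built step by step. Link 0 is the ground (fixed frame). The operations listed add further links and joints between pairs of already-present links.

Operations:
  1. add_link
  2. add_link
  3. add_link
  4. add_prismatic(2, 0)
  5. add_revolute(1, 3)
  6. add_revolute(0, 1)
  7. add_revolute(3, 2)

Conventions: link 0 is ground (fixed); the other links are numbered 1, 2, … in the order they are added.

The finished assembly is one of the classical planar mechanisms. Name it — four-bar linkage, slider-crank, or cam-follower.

links: 4 (incl. ground); joints: 3 revolute, 1 prismatic, 0 higher (cam) pair, forming one closed loop
4 links, 3 revolutes + 1 prismatic in one loop → slider-crank

slider-crank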